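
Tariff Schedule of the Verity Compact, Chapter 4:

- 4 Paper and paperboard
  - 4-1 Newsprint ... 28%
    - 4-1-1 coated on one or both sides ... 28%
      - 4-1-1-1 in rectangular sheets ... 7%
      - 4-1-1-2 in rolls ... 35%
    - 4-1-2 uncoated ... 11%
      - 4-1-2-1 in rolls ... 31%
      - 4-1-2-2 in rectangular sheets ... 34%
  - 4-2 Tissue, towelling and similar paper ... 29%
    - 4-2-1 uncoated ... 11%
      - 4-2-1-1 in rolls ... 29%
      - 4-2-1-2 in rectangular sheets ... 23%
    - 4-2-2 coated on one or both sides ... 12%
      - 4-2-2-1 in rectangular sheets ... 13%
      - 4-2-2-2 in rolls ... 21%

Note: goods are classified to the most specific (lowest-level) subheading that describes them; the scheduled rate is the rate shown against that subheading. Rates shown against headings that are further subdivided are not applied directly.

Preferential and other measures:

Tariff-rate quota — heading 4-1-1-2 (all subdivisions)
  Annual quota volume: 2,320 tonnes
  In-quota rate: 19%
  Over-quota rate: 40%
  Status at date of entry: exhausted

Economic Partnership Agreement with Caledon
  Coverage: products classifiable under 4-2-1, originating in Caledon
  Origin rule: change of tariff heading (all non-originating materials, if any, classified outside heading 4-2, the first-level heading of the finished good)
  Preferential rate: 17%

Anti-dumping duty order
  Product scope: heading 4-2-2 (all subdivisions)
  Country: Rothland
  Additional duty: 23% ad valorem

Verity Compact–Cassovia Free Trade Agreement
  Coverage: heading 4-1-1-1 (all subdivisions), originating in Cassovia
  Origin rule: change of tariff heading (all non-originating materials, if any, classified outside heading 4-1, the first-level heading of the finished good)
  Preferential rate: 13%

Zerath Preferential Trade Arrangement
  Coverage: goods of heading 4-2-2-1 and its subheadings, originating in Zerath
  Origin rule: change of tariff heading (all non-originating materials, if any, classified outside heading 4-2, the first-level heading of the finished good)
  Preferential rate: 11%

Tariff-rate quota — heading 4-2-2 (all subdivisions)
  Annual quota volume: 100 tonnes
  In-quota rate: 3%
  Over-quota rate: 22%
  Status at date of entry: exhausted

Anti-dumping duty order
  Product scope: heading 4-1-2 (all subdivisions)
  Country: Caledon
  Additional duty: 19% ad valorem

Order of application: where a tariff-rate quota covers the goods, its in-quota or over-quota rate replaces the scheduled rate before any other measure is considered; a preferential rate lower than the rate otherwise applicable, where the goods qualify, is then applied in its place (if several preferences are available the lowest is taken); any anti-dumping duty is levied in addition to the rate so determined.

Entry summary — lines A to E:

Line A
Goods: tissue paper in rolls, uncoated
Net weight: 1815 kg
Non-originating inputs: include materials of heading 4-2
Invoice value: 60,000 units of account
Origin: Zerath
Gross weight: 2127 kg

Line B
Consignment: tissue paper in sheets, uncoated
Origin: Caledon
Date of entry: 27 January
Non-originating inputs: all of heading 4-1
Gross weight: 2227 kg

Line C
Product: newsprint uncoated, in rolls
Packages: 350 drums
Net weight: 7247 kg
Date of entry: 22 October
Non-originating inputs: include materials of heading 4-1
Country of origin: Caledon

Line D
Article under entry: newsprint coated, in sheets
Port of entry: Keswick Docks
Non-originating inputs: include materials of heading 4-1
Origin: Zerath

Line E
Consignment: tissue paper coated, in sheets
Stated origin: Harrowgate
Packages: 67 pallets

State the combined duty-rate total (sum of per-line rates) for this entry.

Line A: tissue paper → 4-2; uncoated → 4-2-1; in rolls → 4-2-1-1. Scheduled 29%. Zerath agreement on 4-2-2-1: 4-2-1-1 not covered. → 29%.
Line B: tissue paper → 4-2; uncoated → 4-2-1; in sheets → 4-2-1-2. Scheduled 23%. Caledon agreement on 4-2-1: CTH met → 17% available; preferential 17%. → 17%.
Line C: newsprint → 4-1; uncoated → 4-1-2; in rolls → 4-1-2-1. Scheduled 31%. Caledon agreement on 4-2-1: 4-1-2-1 not covered; anti-dumping (Caledon, 4-1-2): +19%; total 31% + 19% = 50%. → 50%.
Line D: newsprint → 4-1; coated → 4-1-1; in sheets → 4-1-1-1. Scheduled 7%. Zerath agreement on 4-2-2-1: 4-1-1-1 not covered. → 7%.
Line E: tissue paper → 4-2; coated → 4-2-2; in sheets → 4-2-2-1. Scheduled 13%. quota on 4-2-2 exhausted → over-quota 22%. → 22%.
Sum: 29% + 17% + 50% + 7% + 22% = 125%.

125%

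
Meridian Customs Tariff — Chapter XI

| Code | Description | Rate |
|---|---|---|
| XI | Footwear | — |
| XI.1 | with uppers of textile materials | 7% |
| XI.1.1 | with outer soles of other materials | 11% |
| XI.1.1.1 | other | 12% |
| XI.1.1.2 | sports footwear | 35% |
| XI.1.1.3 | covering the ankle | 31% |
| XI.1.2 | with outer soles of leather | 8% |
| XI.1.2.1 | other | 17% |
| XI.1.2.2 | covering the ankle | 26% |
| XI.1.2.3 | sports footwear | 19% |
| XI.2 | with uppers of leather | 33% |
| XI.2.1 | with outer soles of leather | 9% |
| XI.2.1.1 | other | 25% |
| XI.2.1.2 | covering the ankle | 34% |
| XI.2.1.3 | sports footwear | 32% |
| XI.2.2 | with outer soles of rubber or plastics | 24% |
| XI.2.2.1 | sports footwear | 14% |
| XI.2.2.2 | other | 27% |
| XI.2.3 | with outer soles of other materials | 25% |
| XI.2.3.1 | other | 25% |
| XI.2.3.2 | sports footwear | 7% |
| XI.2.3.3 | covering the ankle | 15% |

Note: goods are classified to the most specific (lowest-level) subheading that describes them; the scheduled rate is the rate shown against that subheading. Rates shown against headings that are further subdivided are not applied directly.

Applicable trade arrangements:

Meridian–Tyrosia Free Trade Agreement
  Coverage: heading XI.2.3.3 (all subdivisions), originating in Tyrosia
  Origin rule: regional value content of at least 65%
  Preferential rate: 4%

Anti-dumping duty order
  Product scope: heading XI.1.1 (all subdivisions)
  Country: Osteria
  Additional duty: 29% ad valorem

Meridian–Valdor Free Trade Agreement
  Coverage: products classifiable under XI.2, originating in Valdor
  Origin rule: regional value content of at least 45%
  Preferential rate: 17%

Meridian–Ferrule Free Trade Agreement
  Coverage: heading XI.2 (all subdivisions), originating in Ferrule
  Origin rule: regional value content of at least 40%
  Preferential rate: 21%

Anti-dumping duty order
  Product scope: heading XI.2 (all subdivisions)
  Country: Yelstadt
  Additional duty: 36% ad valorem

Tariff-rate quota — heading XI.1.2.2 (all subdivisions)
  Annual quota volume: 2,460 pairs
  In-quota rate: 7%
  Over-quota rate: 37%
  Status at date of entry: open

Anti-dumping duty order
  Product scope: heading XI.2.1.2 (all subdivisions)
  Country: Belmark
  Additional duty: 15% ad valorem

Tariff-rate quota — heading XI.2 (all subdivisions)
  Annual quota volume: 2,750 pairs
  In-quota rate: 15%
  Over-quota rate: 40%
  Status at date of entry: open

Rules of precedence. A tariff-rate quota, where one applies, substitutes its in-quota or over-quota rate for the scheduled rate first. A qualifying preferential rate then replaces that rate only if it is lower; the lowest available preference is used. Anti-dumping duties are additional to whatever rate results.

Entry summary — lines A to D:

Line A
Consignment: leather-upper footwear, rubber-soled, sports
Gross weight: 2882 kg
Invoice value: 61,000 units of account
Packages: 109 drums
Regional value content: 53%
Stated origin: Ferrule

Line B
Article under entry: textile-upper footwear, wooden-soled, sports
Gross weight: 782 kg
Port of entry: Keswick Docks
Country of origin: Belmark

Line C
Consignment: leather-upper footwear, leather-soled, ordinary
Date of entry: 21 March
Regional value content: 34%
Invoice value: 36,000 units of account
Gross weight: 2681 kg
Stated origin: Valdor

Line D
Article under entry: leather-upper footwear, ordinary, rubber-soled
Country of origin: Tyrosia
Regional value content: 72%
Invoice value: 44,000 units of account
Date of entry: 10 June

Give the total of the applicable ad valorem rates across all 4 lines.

Line A: leather-upper → XI.2; rubber-soled → XI.2.2; sports → XI.2.2.1. Scheduled 14%. quota on XI.2 open → in-quota 15%; Ferrule agreement on XI.2: RVC ≥ 40% → 21% available; preference 21% not lower than 15% → no reduction. → 15%.
Line B: textile-upper → XI.1; wooden-soled → XI.1.1; sports → XI.1.1.2. Scheduled 35%. No special measure applies. → 35%.
Line C: leather-upper → XI.2; leather-soled → XI.2.1; ordinary → XI.2.1.1. Scheduled 25%. quota on XI.2 open → in-quota 15%; Valdor agreement on XI.2: RVC < 45%. → 15%.
Line D: leather-upper → XI.2; rubber-soled → XI.2.2; ordinary → XI.2.2.2. Scheduled 27%. quota on XI.2 open → in-quota 15%; Tyrosia agreement on XI.2.3.3: XI.2.2.2 not covered. → 15%.
Sum: 15% + 35% + 15% + 15% = 80%.

80%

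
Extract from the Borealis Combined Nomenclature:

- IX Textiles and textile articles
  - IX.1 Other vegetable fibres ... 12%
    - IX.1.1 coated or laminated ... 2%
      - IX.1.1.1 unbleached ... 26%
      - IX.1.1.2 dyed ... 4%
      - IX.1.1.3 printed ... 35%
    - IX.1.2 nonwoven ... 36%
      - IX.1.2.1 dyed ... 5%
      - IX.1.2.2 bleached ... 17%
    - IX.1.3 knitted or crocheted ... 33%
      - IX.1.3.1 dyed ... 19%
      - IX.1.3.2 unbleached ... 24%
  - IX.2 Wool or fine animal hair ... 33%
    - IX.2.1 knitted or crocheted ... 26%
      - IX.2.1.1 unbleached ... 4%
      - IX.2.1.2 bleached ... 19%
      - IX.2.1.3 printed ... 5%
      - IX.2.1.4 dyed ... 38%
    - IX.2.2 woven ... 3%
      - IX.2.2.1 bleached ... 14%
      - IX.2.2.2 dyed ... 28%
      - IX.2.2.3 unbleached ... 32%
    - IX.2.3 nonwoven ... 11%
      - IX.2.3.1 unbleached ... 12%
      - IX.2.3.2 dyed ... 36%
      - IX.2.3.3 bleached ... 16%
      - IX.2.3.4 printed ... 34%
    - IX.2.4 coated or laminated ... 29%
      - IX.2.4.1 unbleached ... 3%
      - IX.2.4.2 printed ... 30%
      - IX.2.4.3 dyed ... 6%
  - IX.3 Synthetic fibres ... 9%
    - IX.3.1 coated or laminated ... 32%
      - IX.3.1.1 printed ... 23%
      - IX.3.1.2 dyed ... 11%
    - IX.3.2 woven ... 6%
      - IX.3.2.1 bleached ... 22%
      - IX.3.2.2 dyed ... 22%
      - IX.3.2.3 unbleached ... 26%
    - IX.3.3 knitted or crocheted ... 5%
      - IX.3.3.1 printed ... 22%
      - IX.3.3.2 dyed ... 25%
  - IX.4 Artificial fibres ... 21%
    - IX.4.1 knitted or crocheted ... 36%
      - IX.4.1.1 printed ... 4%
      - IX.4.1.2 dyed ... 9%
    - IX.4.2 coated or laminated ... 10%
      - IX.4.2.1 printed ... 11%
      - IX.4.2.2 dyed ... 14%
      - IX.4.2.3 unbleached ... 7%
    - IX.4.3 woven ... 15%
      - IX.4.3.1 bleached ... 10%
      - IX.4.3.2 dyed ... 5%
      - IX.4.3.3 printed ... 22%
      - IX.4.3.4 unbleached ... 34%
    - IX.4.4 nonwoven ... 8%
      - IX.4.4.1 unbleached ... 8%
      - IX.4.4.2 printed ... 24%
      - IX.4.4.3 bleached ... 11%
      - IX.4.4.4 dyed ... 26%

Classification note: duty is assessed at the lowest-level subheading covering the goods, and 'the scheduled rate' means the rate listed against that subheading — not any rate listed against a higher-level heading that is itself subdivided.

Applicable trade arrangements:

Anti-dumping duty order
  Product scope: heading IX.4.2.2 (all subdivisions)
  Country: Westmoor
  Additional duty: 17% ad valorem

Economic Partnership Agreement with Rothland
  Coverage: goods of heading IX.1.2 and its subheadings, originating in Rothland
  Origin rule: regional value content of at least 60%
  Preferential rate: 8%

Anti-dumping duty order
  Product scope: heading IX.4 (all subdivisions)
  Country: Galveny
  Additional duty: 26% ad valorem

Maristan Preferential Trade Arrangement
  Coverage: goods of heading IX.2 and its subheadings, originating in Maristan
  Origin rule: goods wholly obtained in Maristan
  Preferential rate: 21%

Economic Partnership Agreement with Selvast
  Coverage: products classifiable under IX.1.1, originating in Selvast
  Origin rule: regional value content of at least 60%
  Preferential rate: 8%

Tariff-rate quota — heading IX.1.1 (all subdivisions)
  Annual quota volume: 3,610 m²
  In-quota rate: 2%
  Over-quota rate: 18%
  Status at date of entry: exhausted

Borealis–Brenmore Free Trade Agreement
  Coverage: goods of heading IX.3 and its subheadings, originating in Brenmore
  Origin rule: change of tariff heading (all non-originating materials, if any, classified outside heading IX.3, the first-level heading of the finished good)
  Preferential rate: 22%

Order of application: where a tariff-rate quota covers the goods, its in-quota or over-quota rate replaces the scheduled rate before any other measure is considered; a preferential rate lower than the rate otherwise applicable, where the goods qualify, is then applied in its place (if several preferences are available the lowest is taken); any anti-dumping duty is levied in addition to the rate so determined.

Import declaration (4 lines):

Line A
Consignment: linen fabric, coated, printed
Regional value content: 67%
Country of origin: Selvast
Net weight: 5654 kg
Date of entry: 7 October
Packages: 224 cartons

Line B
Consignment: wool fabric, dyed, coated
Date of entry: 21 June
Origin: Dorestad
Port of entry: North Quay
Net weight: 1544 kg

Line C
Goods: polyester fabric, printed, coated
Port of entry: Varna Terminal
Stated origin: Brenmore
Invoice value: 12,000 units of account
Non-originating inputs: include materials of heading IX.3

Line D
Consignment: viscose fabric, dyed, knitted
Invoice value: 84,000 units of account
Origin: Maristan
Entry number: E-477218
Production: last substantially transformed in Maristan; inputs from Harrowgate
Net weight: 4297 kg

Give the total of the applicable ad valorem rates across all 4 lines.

46%

Line A: linen → IX.1; coated → IX.1.1; printed → IX.1.1.3. Scheduled 35%. quota on IX.1.1 exhausted → over-quota 18%; Selvast agreement on IX.1.1: RVC ≥ 60% → 8% available; preferential 8%. → 8%.
Line B: wool → IX.2; coated → IX.2.4; dyed → IX.2.4.3. Scheduled 6%. No special measure applies. → 6%.
Line C: polyester → IX.3; coated → IX.3.1; printed → IX.3.1.1. Scheduled 23%. Brenmore agreement on IX.3: CTH not met. → 23%.
Line D: viscose → IX.4; knitted → IX.4.1; dyed → IX.4.1.2. Scheduled 9%. Maristan agreement on IX.2: IX.4.1.2 not covered. → 9%.
Sum: 8% + 6% + 23% + 9% = 46%.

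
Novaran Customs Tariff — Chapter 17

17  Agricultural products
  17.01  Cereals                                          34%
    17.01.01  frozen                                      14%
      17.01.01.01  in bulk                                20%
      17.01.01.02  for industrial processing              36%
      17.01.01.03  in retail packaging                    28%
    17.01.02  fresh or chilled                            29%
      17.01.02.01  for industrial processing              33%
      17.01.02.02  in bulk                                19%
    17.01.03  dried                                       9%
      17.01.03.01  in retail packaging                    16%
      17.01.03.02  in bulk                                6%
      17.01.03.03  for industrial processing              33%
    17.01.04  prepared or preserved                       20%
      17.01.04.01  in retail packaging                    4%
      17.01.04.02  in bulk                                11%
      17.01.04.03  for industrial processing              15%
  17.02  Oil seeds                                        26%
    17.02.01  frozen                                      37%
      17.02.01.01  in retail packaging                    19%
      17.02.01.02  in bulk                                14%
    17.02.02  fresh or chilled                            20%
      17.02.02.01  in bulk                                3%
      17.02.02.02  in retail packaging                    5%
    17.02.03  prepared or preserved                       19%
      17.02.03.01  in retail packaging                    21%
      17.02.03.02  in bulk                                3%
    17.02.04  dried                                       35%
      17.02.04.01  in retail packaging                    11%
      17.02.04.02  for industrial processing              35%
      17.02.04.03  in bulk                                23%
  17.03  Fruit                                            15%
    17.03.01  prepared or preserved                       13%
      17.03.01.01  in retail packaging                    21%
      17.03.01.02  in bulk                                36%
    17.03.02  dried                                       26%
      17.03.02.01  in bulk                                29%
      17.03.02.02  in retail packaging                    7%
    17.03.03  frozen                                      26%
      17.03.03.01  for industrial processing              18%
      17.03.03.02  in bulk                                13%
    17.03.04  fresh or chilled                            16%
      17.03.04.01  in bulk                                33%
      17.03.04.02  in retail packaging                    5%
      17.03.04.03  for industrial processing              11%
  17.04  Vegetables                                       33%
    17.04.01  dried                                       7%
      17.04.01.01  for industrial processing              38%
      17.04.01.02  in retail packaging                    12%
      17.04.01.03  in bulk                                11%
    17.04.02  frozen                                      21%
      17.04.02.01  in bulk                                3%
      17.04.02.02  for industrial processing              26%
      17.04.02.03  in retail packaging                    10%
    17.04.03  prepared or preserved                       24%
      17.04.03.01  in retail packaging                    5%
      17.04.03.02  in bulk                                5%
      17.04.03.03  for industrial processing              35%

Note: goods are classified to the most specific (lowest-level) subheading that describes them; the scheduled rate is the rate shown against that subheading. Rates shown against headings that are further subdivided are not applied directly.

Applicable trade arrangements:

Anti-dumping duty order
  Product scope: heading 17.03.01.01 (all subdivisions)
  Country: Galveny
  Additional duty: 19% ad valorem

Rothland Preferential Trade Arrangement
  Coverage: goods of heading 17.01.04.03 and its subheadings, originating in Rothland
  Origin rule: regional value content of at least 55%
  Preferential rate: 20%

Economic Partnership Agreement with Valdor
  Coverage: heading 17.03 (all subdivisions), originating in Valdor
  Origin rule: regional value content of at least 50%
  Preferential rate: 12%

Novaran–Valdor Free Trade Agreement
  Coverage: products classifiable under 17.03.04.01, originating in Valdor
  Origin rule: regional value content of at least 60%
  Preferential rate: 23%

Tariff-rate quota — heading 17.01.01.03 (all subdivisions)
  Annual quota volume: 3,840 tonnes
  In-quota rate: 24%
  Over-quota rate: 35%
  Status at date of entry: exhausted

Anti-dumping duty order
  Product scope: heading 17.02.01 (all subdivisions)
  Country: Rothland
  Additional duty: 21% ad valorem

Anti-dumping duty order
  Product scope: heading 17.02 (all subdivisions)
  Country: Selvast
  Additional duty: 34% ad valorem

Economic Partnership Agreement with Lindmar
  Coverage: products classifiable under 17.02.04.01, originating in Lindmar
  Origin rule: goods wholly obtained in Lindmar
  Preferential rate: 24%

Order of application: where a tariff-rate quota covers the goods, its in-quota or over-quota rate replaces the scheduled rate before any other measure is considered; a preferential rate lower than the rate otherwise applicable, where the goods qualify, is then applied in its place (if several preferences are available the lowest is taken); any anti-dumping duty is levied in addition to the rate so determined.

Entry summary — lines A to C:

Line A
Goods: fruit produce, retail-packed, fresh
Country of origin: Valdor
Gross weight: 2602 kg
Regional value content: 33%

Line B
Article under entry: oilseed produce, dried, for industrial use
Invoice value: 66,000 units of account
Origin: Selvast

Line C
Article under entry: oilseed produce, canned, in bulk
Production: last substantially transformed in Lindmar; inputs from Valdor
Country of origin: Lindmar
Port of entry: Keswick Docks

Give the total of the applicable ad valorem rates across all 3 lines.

77%

Line A: fruit → 17.03; fresh → 17.03.04; retail-packed → 17.03.04.02. Scheduled 5%. Valdor agreement on 17.03: RVC < 50%; Valdor agreement on 17.03.04.01: 17.03.04.02 not covered. → 5%.
Line B: oilseed → 17.02; dried → 17.02.04; for industrial use → 17.02.04.02. Scheduled 35%. anti-dumping (Selvast, 17.02): +34%; total 35% + 34% = 69%. → 69%.
Line C: oilseed → 17.02; canned → 17.02.03; in bulk → 17.02.03.02. Scheduled 3%. Lindmar agreement on 17.02.04.01: 17.02.03.02 not covered. → 3%.
Sum: 5% + 69% + 3% = 77%.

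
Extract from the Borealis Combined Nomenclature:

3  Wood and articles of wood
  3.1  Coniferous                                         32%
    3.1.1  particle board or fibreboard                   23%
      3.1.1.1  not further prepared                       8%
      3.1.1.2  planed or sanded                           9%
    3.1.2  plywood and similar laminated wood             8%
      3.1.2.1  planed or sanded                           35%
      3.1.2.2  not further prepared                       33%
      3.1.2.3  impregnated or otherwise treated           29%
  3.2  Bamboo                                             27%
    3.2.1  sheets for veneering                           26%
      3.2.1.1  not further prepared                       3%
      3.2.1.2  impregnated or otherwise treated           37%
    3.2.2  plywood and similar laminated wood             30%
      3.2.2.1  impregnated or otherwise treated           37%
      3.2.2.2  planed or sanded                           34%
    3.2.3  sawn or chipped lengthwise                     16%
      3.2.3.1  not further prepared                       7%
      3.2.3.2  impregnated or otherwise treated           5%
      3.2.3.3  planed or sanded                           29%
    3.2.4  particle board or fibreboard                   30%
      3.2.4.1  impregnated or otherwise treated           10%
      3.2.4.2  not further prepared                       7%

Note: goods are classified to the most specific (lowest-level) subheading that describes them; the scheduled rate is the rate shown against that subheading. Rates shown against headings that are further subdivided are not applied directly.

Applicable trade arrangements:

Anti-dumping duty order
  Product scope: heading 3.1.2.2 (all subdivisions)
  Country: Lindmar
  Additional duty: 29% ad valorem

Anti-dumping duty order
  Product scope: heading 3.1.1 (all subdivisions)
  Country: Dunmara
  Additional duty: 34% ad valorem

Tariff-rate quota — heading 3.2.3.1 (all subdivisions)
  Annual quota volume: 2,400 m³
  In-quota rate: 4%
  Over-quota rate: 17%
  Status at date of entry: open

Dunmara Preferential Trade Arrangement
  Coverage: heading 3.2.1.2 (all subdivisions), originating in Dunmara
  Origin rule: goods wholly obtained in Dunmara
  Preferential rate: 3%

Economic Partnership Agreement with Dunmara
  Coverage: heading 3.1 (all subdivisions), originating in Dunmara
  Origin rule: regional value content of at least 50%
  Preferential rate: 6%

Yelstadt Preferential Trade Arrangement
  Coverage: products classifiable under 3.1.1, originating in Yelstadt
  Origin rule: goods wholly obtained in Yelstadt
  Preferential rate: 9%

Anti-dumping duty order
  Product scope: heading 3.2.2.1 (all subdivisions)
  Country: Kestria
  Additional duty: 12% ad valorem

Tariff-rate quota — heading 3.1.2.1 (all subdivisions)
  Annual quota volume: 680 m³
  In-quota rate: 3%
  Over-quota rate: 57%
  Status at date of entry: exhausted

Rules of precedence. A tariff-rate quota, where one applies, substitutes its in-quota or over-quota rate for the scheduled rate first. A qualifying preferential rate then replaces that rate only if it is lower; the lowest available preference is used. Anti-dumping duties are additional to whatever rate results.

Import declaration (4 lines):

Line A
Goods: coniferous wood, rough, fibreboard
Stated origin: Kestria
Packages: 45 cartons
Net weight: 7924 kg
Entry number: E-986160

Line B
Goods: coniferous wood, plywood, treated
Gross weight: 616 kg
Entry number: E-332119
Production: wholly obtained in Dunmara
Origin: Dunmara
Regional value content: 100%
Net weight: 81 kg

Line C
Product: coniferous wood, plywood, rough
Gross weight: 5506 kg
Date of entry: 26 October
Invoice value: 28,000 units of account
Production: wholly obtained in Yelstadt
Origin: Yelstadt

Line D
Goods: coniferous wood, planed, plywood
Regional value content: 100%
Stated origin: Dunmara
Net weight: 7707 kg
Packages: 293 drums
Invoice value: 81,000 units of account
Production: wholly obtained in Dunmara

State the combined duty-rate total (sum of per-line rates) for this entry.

Line A: coniferous → 3.1; fibreboard → 3.1.1; rough → 3.1.1.1. Scheduled 8%. No special measure applies. → 8%.
Line B: coniferous → 3.1; plywood → 3.1.2; treated → 3.1.2.3. Scheduled 29%. Dunmara agreement on 3.2.1.2: 3.1.2.3 not covered; Dunmara agreement on 3.1: RVC ≥ 50% → 6% available; preferential 6%. → 6%.
Line C: coniferous → 3.1; plywood → 3.1.2; rough → 3.1.2.2. Scheduled 33%. Yelstadt agreement on 3.1.1: 3.1.2.2 not covered. → 33%.
Line D: coniferous → 3.1; plywood → 3.1.2; planed → 3.1.2.1. Scheduled 35%. quota on 3.1.2.1 exhausted → over-quota 57%; Dunmara agreement on 3.2.1.2: 3.1.2.1 not covered; Dunmara agreement on 3.1: RVC ≥ 50% → 6% available; preferential 6%. → 6%.
Sum: 8% + 6% + 33% + 6% = 53%.

53%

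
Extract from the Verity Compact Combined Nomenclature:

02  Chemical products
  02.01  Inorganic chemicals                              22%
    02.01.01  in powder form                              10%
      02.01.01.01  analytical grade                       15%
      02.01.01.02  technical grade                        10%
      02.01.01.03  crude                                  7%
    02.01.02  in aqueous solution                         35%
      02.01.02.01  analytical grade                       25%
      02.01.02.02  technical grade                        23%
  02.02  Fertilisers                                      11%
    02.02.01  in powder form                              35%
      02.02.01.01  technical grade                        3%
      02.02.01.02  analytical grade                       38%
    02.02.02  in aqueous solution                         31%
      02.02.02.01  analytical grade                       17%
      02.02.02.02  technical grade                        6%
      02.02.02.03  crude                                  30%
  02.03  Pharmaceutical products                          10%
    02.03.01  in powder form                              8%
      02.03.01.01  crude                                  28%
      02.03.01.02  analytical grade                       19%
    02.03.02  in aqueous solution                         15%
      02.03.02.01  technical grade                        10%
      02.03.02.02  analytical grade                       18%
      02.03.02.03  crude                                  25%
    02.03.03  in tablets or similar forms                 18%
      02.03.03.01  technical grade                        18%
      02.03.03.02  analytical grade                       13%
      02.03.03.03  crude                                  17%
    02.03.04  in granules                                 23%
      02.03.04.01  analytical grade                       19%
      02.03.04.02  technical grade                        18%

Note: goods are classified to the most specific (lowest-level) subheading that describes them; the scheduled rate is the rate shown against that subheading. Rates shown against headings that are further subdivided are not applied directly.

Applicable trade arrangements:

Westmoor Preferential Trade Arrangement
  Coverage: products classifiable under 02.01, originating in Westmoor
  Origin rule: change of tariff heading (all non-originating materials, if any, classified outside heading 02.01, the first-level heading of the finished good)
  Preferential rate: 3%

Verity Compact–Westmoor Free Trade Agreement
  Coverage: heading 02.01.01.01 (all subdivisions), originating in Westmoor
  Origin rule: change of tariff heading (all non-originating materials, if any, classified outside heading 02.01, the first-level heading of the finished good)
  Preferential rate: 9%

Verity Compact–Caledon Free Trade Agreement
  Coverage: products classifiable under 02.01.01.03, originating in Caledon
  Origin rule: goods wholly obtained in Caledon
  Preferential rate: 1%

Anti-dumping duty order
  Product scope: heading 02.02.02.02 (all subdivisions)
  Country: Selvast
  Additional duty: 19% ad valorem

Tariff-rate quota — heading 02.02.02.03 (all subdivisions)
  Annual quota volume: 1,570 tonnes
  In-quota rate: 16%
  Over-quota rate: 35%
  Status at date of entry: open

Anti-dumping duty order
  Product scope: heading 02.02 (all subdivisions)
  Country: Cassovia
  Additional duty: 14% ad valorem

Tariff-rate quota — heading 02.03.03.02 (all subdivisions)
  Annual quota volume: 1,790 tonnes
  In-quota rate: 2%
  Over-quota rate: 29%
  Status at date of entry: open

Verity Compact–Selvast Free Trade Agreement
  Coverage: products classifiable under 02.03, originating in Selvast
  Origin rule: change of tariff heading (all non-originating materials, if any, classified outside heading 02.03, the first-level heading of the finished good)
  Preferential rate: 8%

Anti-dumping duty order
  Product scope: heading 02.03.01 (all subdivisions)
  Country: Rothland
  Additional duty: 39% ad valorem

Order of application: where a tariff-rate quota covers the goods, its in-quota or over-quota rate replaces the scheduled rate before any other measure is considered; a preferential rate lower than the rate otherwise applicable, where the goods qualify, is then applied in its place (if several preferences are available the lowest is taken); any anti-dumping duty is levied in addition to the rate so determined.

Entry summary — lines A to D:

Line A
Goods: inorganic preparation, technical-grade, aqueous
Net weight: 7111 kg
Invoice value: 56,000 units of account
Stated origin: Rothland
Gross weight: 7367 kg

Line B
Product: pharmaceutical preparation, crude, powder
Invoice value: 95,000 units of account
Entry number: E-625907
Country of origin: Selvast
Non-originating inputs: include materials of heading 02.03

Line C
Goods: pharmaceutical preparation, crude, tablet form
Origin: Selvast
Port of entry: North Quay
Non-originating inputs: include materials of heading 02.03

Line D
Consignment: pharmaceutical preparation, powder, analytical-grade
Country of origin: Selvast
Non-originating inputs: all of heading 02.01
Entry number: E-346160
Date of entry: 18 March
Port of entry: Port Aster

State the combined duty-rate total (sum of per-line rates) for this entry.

Line A: inorganic → 02.01; aqueous → 02.01.02; technical-grade → 02.01.02.02. Scheduled 23%. No special measure applies. → 23%.
Line B: pharmaceutical → 02.03; powder → 02.03.01; crude → 02.03.01.01. Scheduled 28%. Selvast agreement on 02.03: CTH not met. → 28%.
Line C: pharmaceutical → 02.03; tablet form → 02.03.03; crude → 02.03.03.03. Scheduled 17%. Selvast agreement on 02.03: CTH not met. → 17%.
Line D: pharmaceutical → 02.03; powder → 02.03.01; analytical-grade → 02.03.01.02. Scheduled 19%. Selvast agreement on 02.03: CTH met → 8% available; preferential 8%. → 8%.
Sum: 23% + 28% + 17% + 8% = 76%.

76%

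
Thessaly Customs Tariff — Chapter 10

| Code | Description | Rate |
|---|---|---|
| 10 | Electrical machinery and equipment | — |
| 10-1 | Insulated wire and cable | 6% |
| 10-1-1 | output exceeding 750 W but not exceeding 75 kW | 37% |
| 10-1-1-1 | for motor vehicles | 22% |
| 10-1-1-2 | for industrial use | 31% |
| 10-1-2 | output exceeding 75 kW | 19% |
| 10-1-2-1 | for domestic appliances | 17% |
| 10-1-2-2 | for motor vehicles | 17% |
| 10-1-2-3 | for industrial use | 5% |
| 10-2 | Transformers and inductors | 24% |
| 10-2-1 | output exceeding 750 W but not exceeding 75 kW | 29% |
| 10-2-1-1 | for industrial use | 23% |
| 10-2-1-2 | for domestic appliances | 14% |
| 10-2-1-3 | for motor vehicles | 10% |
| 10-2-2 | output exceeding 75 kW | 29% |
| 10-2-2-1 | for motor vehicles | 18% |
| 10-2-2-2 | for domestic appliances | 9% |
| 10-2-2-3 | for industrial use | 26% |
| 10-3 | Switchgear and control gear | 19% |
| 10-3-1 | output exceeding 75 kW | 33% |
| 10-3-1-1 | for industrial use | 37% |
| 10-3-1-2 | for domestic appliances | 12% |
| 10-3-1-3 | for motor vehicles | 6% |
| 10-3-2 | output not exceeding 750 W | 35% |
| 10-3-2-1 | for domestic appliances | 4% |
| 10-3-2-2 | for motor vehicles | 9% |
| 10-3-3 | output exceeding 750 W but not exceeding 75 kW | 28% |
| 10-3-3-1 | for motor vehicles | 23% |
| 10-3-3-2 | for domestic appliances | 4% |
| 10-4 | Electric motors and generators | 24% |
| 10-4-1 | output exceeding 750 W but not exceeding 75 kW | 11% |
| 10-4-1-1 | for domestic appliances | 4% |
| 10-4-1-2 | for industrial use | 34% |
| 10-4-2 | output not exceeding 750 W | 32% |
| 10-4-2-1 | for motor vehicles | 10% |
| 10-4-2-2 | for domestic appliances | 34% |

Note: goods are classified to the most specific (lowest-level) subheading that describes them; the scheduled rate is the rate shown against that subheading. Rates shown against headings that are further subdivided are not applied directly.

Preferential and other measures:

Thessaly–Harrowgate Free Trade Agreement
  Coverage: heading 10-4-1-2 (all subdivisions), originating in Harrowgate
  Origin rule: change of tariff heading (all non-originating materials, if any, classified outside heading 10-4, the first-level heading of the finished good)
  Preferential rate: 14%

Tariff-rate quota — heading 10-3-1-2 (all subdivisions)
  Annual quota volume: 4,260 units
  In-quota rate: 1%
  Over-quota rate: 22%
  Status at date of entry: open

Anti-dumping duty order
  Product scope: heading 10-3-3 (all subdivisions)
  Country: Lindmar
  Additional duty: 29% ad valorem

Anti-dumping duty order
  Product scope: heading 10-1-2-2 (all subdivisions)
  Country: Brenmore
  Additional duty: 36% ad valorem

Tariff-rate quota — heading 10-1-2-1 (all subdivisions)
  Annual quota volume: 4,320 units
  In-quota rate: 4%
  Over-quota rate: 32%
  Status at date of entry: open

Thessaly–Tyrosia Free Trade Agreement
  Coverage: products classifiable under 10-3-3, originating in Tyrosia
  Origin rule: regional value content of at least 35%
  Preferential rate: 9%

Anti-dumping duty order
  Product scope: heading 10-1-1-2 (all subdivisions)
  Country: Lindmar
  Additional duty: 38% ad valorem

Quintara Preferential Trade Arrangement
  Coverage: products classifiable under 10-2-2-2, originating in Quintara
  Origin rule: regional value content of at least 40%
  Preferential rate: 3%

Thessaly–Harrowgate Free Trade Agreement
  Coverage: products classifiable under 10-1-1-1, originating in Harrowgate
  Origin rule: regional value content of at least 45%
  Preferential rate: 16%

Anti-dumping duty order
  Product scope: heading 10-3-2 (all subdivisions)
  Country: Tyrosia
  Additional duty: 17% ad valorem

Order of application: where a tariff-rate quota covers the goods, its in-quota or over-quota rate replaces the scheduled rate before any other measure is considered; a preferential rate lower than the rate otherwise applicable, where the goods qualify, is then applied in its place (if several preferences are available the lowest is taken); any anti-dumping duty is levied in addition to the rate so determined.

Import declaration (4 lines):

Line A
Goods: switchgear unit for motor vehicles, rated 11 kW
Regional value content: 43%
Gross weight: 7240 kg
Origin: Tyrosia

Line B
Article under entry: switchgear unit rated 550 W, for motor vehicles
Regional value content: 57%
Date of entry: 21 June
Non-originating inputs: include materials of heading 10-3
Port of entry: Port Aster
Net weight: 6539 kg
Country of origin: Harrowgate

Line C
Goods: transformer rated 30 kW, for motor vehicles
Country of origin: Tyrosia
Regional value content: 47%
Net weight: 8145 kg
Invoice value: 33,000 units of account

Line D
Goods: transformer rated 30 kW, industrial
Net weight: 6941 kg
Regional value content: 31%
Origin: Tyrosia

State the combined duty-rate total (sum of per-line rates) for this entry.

51%

Line A: switchgear unit → 10-3; rated 11 kW → 10-3-3; for motor vehicles → 10-3-3-1. Scheduled 23%. Tyrosia agreement on 10-3-3: RVC ≥ 35% → 9% available; preferential 9%. → 9%.
Line B: switchgear unit → 10-3; rated 550 W → 10-3-2; for motor vehicles → 10-3-2-2. Scheduled 9%. Harrowgate agreement on 10-4-1-2: 10-3-2-2 not covered; Harrowgate agreement on 10-1-1-1: 10-3-2-2 not covered. → 9%.
Line C: transformer → 10-2; rated 30 kW → 10-2-1; for motor vehicles → 10-2-1-3. Scheduled 10%. Tyrosia agreement on 10-3-3: 10-2-1-3 not covered. → 10%.
Line D: transformer → 10-2; rated 30 kW → 10-2-1; industrial → 10-2-1-1. Scheduled 23%. Tyrosia agreement on 10-3-3: 10-2-1-1 not covered. → 23%.
Sum: 9% + 9% + 10% + 23% = 51%.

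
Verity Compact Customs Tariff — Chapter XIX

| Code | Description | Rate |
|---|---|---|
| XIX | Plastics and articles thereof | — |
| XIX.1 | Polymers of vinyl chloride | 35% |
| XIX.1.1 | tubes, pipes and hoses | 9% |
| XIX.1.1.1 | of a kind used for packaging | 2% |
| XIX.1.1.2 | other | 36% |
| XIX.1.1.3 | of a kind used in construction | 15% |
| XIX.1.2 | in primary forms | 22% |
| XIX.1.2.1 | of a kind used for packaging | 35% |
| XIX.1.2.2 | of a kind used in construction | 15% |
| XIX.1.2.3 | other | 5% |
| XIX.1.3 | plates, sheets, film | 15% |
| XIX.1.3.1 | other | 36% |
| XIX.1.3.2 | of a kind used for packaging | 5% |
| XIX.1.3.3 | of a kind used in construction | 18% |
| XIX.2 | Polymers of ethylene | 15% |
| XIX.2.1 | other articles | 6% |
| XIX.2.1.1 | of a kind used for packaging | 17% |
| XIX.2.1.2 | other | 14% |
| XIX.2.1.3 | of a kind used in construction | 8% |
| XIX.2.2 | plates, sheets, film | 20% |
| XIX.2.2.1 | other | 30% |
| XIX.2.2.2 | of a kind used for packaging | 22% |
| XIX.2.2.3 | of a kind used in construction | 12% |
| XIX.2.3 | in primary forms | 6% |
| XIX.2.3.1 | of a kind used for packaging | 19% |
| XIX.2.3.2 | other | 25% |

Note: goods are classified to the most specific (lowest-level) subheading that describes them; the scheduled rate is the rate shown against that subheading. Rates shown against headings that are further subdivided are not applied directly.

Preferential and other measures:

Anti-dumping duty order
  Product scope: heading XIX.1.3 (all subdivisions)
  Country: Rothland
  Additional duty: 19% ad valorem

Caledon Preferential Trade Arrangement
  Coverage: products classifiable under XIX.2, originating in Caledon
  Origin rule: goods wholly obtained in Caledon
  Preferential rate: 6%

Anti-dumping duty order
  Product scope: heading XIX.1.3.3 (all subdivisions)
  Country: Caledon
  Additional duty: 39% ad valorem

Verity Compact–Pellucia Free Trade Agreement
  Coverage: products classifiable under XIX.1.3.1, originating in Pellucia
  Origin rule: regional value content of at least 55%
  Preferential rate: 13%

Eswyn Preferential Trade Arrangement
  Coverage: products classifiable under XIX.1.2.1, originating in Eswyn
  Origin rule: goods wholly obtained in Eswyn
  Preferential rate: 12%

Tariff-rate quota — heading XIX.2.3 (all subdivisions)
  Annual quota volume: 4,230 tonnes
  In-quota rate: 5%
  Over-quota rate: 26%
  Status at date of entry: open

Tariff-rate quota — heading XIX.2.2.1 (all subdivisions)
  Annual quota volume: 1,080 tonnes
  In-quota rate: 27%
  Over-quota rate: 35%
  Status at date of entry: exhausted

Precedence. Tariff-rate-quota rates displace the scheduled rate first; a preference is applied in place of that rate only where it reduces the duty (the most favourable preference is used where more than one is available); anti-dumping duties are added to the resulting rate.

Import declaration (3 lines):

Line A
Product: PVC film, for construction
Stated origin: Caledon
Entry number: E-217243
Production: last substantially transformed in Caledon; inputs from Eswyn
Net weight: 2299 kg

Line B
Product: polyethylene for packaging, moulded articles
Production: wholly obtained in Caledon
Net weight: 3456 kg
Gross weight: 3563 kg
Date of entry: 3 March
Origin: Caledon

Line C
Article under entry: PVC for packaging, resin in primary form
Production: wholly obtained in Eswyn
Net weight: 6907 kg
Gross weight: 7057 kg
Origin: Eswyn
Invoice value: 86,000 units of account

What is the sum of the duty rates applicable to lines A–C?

75%

Line A: PVC → XIX.1; film → XIX.1.3; for construction → XIX.1.3.3. Scheduled 18%. Caledon agreement on XIX.2: XIX.1.3.3 not covered; anti-dumping (Caledon, XIX.1.3.3): +39%; total 18% + 39% = 57%. → 57%.
Line B: polyethylene → XIX.2; moulded articles → XIX.2.1; for packaging → XIX.2.1.1. Scheduled 17%. Caledon agreement on XIX.2: wholly obtained → 6% available; preferential 6%. → 6%.
Line C: PVC → XIX.1; resin in primary form → XIX.1.2; for packaging → XIX.1.2.1. Scheduled 35%. Eswyn agreement on XIX.1.2.1: wholly obtained → 12% available; preferential 12%. → 12%.
Sum: 57% + 6% + 12% = 75%.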